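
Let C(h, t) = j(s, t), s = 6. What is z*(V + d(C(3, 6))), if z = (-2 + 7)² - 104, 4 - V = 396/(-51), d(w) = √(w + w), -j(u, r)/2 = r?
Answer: -15800/17 - 158*I*√6 ≈ -929.41 - 387.02*I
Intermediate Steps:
j(u, r) = -2*r
C(h, t) = -2*t
d(w) = √2*√w (d(w) = √(2*w) = √2*√w)
V = 200/17 (V = 4 - 396/(-51) = 4 - 396*(-1)/51 = 4 - 1*(-132/17) = 4 + 132/17 = 200/17 ≈ 11.765)
z = -79 (z = 5² - 104 = 25 - 104 = -79)
z*(V + d(C(3, 6))) = -79*(200/17 + √2*√(-2*6)) = -79*(200/17 + √2*√(-12)) = -79*(200/17 + √2*(2*I*√3)) = -79*(200/17 + 2*I*√6) = -15800/17 - 158*I*√6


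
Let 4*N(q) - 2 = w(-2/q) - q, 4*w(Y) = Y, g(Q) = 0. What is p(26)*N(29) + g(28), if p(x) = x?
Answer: -20371/116 ≈ -175.61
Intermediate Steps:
w(Y) = Y/4
N(q) = 1/2 - q/4 - 1/(8*q) (N(q) = 1/2 + ((-2/q)/4 - q)/4 = 1/2 + (-1/(2*q) - q)/4 = 1/2 + (-q - 1/(2*q))/4 = 1/2 + (-q/4 - 1/(8*q)) = 1/2 - q/4 - 1/(8*q))
p(26)*N(29) + g(28) = 26*((1/8)*(-1 + 2*29*(2 - 1*29))/29) + 0 = 26*((1/8)*(1/29)*(-1 + 2*29*(2 - 29))) + 0 = 26*((1/8)*(1/29)*(-1 + 2*29*(-27))) + 0 = 26*((1/8)*(1/29)*(-1 - 1566)) + 0 = 26*((1/8)*(1/29)*(-1567)) + 0 = 26*(-1567/232) + 0 = -20371/116 + 0 = -20371/116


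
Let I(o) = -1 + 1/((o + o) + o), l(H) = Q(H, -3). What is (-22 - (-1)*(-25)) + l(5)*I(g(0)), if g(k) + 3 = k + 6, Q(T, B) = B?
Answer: -133/3 ≈ -44.333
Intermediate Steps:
l(H) = -3
g(k) = 3 + k (g(k) = -3 + (k + 6) = -3 + (6 + k) = 3 + k)
I(o) = -1 + 1/(3*o) (I(o) = -1 + 1/(2*o + o) = -1 + 1/(3*o))
(-22 - (-1)*(-25)) + l(5)*I(g(0)) = (-22 - (-1)*(-25)) - 3*(⅓ - (3 + 0))/(3 + 0) = (-22 - 1*25) - 3*(⅓ - 1*3)/3 = (-22 - 25) - (⅓ - 3) = -47 - (-8)/3 = -47 - 3*(-8/9) = -47 + 8/3 = -133/3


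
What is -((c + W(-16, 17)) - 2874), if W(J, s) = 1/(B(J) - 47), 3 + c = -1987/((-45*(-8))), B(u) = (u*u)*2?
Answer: 32168893/11160 ≈ 2882.5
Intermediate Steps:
B(u) = 2*u**2 (B(u) = u**2*2 = 2*u**2)
c = -3067/360 (c = -3 - 1987/((-45*(-8))) = -3 - 1987/360 = -3067/360 ≈ -8.5194)
W(J, s) = 1/(-47 + 2*J**2) (W(J, s) = 1/(2*J**2 - 47) = 1/(-47 + 2*J**2))
-((c + W(-16, 17)) - 2874) = -((-3067/360 + 1/(-47 + 2*(-16)**2)) - 2874) = -((-3067/360 + 1/(-47 + 2*256)) - 2874) = -((-3067/360 + 1/(-47 + 512)) - 2874) = -((-3067/360 + 1/465) - 2874) = -(-95053/11160 - 2874) = -1*(-32168893/11160) = 32168893/11160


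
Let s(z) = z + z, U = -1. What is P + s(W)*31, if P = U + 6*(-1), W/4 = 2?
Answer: 489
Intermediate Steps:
W = 8 (W = 4*2 = 8)
P = -7 (P = -1 + 6*(-1) = -1 - 6 = -7)
s(z) = 2*z
P + s(W)*31 = -7 + (2*8)*31 = -7 + 16*31 = -7 + 496 = 489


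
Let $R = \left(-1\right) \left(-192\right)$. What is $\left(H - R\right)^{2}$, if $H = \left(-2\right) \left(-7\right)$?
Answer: $31684$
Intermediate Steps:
$R = 192$
$H = 14$
$\left(H - R\right)^{2} = \left(14 - 192\right)^{2} = \left(-178\right)^{2} = 31684$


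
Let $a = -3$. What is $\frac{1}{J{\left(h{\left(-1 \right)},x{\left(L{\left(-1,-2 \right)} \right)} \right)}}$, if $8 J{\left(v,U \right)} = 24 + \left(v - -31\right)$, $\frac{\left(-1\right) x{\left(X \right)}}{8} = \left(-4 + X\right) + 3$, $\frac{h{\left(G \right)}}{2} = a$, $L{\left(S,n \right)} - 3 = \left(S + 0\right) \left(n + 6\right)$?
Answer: $\frac{8}{49} \approx 0.16327$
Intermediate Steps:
$L{\left(S,n \right)} = 3 + S \left(6 + n\right)$ ($L{\left(S,n \right)} = 3 + \left(S + 0\right) \left(n + 6\right) = 3 + S \left(6 + n\right)$)
$h{\left(G \right)} = -6$ ($h{\left(G \right)} = 2 \left(-3\right) = -6$)
$x{\left(X \right)} = 8 - 8 X$ ($x{\left(X \right)} = - 8 \left(\left(-4 + X\right) + 3\right) = - 8 \left(-1 + X\right) = 8 - 8 X$)
$J{\left(v,U \right)} = \frac{55}{8} + \frac{v}{8}$ ($J{\left(v,U \right)} = \frac{24 + \left(v - -31\right)}{8} = \frac{24 + \left(v + 31\right)}{8} = \frac{24 + \left(31 + v\right)}{8} = \frac{55 + v}{8} = \frac{55}{8} + \frac{v}{8}$)
$\frac{1}{J{\left(h{\left(-1 \right)},x{\left(L{\left(-1,-2 \right)} \right)} \right)}} = \frac{1}{\frac{55}{8} + \frac{1}{8} \left(-6\right)} = \frac{1}{\frac{55}{8} - \frac{3}{4}} = \frac{1}{\frac{49}{8}} = \frac{8}{49}$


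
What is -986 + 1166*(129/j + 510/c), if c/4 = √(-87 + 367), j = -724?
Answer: -432139/362 + 29733*√70/28 ≈ 7690.7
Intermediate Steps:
c = 8*√70 (c = 4*√(-87 + 367) = 4*√280 = 4*(2*√70) = 8*√70 ≈ 66.933)
-986 + 1166*(129/j + 510/c) = -986 + 1166*(129/(-724) + 510/((8*√70))) = -986 + 1166*(129*(-1/724) + 510*(√70/560)) = -986 + 1166*(-129/724 + 51*√70/56) = -986 + (-75207/362 + 29733*√70/28) = -432139/362 + 29733*√70/28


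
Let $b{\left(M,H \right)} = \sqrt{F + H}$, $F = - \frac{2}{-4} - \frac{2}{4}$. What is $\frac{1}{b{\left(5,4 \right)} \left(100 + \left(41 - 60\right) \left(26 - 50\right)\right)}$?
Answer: $\frac{1}{1112} \approx 0.00089928$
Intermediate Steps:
$F = 0$ ($F = \left(-2\right) \left(- \frac{1}{4}\right) - \frac{1}{2} = \frac{1}{2} - \frac{1}{2} = 0$)
$b{\left(M,H \right)} = \sqrt{H}$ ($b{\left(M,H \right)} = \sqrt{0 + H} = \sqrt{H}$)
$\frac{1}{b{\left(5,4 \right)} \left(100 + \left(41 - 60\right) \left(26 - 50\right)\right)} = \frac{1}{\sqrt{4} \left(100 + \left(41 - 60\right) \left(26 - 50\right)\right)} = \frac{1}{2 \left(100 - -456\right)} = \frac{1}{2 \left(100 + 456\right)} = \frac{1}{2 \cdot 556} = \frac{1}{1112}$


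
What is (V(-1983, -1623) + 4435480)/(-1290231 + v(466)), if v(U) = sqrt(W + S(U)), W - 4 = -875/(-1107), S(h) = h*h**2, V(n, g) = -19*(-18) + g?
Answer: -6333303098035683/1842706486396852 - 66512985*sqrt(551150866173)/1842706486396852 ≈ -3.4638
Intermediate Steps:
V(n, g) = 342 + g
S(h) = h**3
W = 5303/1107 (W = 4 - 875/(-1107) = 4 - 875*(-1/1107) = 4 + 875/1107 = 5303/1107 ≈ 4.7904)
v(U) = sqrt(5303/1107 + U**3)
(V(-1983, -1623) + 4435480)/(-1290231 + v(466)) = ((342 - 1623) + 4435480)/(-1290231 + sqrt(652269 + 136161*466**3)/369) = (-1281 + 4435480)/(-1290231 + sqrt(652269 + 136161*101194696)/369) = 4434199/(-1290231 + sqrt(652269 + 13778771002056)/369) = 4434199/(-1290231 + sqrt(13778771654325)/369) = 4434199/(-1290231 + (5*sqrt(551150866173))/369) = 4434199/(-1290231 + 5*sqrt(551150866173)/369)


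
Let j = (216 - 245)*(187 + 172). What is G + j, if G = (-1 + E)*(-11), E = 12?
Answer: -10532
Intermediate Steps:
j = -10411 (j = -29*359 = -10411)
G = -121 (G = (-1 + 12)*(-11) = 11*(-11) = -121)
G + j = -121 - 10411 = -10532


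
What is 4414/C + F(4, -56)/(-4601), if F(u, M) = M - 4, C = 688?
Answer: 5503/856 ≈ 6.4287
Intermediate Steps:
F(u, M) = -4 + M
4414/C + F(4, -56)/(-4601) = 4414/688 + (-4 - 56)/(-4601) = 4414*(1/688) - 60*(-1/4601) = 2207/344 + 60/4601 = 5503/856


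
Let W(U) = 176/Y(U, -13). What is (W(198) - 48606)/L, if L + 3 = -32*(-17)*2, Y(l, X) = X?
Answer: -632054/14105 ≈ -44.811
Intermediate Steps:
L = 1085 (L = -3 - 32*(-17)*2 = -3 + 544*2 = -3 + 1088 = 1085)
W(U) = -176/13 (W(U) = 176/(-13) = 176*(-1/13) = -176/13)
(W(198) - 48606)/L = (-176/13 - 48606)/1085 = -632054/13*1/1085 = -632054/14105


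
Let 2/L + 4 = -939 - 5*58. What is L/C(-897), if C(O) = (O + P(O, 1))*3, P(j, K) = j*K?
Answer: 1/3318003 ≈ 3.0139e-7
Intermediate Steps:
L = -2/1233 (L = 2/(-4 + (-939 - 5*58)) = 2/(-4 + (-939 - 290)) = 2/(-4 - 1229) = 2/(-1233) = 2*(-1/1233) = -2/1233 ≈ -0.0016221)
P(j, K) = K*j
C(O) = 6*O (C(O) = (O + 1*O)*3 = (O + O)*3 = (2*O)*3 = 6*O)
L/C(-897) = -2/(1233*(6*(-897))) = -2/1233/(-5382) = -2/1233*(-1/5382) = 1/3318003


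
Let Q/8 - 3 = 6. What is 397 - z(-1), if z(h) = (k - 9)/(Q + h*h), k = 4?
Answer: 28986/73 ≈ 397.07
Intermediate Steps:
Q = 72 (Q = 24 + 8*6 = 24 + 48 = 72)
z(h) = -5/(72 + h²) (z(h) = (4 - 9)/(72 + h*h) = -5/(72 + h²))
397 - z(-1) = 397 - (-5)/(72 + (-1)²) = 397 - (-5)/(72 + 1) = 397 - (-5)/73 = 397 - 1*(-5/73) = 397 + 5/73 = 28986/73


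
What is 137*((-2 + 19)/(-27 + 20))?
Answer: -2329/7 ≈ -332.71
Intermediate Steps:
137*((-2 + 19)/(-27 + 20)) = 137*(17/(-7)) = 137*(17*(-⅐)) = 137*(-17/7) = -2329/7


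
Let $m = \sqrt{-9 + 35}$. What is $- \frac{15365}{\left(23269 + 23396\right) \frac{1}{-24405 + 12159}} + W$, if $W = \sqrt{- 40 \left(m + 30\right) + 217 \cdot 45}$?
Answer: $\frac{12543986}{3111} + \sqrt{8565 - 40 \sqrt{26}} \approx 4123.6$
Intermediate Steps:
$m = \sqrt{26} \approx 5.099$
$W = \sqrt{8565 - 40 \sqrt{26}}$ ($W = \sqrt{- 40 \left(\sqrt{26} + 30\right) + 217 \cdot 45} = \sqrt{- 40 \left(30 + \sqrt{26}\right) + 9765} = \sqrt{\left(-1200 - 40 \sqrt{26}\right) + 9765} = \sqrt{8565 - 40 \sqrt{26}} \approx 91.439$)
$- \frac{15365}{\left(23269 + 23396\right) \frac{1}{-24405 + 12159}} + W = - \frac{15365}{\left(23269 + 23396\right) \frac{1}{-24405 + 12159}} + \sqrt{8565 - 40 \sqrt{26}} = - \frac{15365}{46665 \frac{1}{-12246}} + \sqrt{8565 - 40 \sqrt{26}} = - \frac{15365}{46665 \left(- \frac{1}{12246}\right)} + \sqrt{8565 - 40 \sqrt{26}} = - \frac{15365}{- \frac{15555}{4082}} + \sqrt{8565 - 40 \sqrt{26}} = \left(-15365\right) \left(- \frac{4082}{15555}\right) + \sqrt{8565 - 40 \sqrt{26}} = \frac{12543986}{3111} + \sqrt{8565 - 40 \sqrt{26}}$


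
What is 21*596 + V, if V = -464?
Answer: 12052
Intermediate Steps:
21*596 + V = 21*596 - 464 = 12516 - 464 = 12052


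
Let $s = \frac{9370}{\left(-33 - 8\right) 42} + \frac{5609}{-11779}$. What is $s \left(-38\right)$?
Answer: $\frac{2280530632}{10141719} \approx 224.87$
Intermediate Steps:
$s = - \frac{60013964}{10141719}$ ($s = \frac{9370}{\left(-41\right) 42} + 5609 \left(- \frac{1}{11779}\right) = \frac{9370}{-1722} - \frac{5609}{11779} = 9370 \left(- \frac{1}{1722}\right) - \frac{5609}{11779} = - \frac{4685}{861} - \frac{5609}{11779} = - \frac{60013964}{10141719} \approx -5.9175$)
$s \left(-38\right) = \left(- \frac{60013964}{10141719}\right) \left(-38\right) = \frac{2280530632}{10141719}$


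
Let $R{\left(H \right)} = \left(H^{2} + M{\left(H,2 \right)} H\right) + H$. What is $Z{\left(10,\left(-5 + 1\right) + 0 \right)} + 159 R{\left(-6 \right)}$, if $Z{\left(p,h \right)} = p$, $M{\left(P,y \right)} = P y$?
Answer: $16228$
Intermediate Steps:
$R{\left(H \right)} = H + 3 H^{2}$ ($R{\left(H \right)} = \left(H^{2} + H 2 H\right) + H = \left(H^{2} + 2 H H\right) + H = \left(H^{2} + 2 H^{2}\right) + H = 3 H^{2} + H = H + 3 H^{2}$)
$Z{\left(10,\left(-5 + 1\right) + 0 \right)} + 159 R{\left(-6 \right)} = 10 + 159 \left(- 6 \left(1 + 3 \left(-6\right)\right)\right) = 10 + 159 \left(- 6 \left(1 - 18\right)\right) = 10 + 159 \left(\left(-6\right) \left(-17\right)\right) = 10 + 159 \cdot 102 = 10 + 16218 = 16228$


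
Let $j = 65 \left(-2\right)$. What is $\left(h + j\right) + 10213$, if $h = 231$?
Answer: $10314$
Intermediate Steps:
$j = -130$
$\left(h + j\right) + 10213 = \left(231 - 130\right) + 10213 = 101 + 10213 = 10314$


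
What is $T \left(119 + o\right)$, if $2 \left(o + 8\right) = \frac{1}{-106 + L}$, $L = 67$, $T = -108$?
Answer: $- \frac{155826}{13} \approx -11987.0$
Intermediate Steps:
$o = - \frac{625}{78}$ ($o = -8 + \frac{1}{2 \left(-106 + 67\right)} = -8 + \frac{1}{2 \left(-39\right)} = -8 + \frac{1}{2} \left(- \frac{1}{39}\right) = -8 - \frac{1}{78} = - \frac{625}{78} \approx -8.0128$)
$T \left(119 + o\right) = - 108 \left(119 - \frac{625}{78}\right) = \left(-108\right) \frac{8657}{78} = - \frac{155826}{13}$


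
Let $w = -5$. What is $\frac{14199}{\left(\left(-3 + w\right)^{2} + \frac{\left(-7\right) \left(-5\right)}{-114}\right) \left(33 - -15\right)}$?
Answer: $\frac{269781}{58088} \approx 4.6443$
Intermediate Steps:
$\frac{14199}{\left(\left(-3 + w\right)^{2} + \frac{\left(-7\right) \left(-5\right)}{-114}\right) \left(33 - -15\right)} = \frac{14199}{\left(\left(-3 - 5\right)^{2} + \frac{\left(-7\right) \left(-5\right)}{-114}\right) \left(33 - -15\right)} = \frac{14199}{\left(\left(-8\right)^{2} + 35 \left(- \frac{1}{114}\right)\right) \left(33 + 15\right)} = \frac{14199}{\left(64 - \frac{35}{114}\right) 48} = \frac{14199}{\frac{7261}{114} \cdot 48} = \frac{14199}{\frac{58088}{19}} = 14199 \cdot \frac{19}{58088} = \frac{269781}{58088}$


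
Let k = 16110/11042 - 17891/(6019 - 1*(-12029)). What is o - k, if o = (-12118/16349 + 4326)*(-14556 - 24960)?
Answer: -278434533629549985689/1629063537792 ≈ -1.7092e+8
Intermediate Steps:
o = -2794320830496/16349 (o = (-12118*1/16349 + 4326)*(-39516) = (-12118/16349 + 4326)*(-39516) = (70713656/16349)*(-39516) = -2794320830496/16349 ≈ -1.7092e+8)
k = 46600429/99643008 (k = 16110*(1/11042) - 17891/(6019 + 12029) = 8055/5521 - 17891/18048 = 46600429/99643008 ≈ 0.46767)
o - k = -2794320830496/16349 - 1*46600429/99643008 = -2794320830496/16349 - 46600429/99643008 = -278434533629549985689/1629063537792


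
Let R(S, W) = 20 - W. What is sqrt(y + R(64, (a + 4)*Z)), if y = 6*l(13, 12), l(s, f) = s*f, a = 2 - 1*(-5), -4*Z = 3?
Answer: sqrt(3857)/2 ≈ 31.052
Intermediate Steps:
Z = -3/4 (Z = -1/4*3 = -3/4 ≈ -0.75000)
a = 7 (a = 2 + 5 = 7)
l(s, f) = f*s
y = 936 (y = 6*(12*13) = 6*156 = 936)
sqrt(y + R(64, (a + 4)*Z)) = sqrt(936 + (20 - (7 + 4)*(-3)/4)) = sqrt(936 + (20 - 11*(-3)/4)) = sqrt(936 + (20 - 1*(-33/4))) = sqrt(936 + (20 + 33/4)) = sqrt(936 + 113/4) = sqrt(3857/4) = sqrt(3857)/2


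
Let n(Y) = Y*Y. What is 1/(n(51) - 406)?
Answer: 1/2195 ≈ 0.00045558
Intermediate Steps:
n(Y) = Y**2
1/(n(51) - 406) = 1/(51**2 - 406) = 1/(2601 - 406) = 1/2195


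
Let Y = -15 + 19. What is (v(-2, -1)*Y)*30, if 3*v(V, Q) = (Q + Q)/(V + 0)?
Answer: 40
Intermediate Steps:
v(V, Q) = 2*Q/(3*V) (v(V, Q) = ((Q + Q)/(V + 0))/3 = ((2*Q)/V)/3 = (2*Q/V)/3 = 2*Q/(3*V))
Y = 4
(v(-2, -1)*Y)*30 = (((2/3)*(-1)/(-2))*4)*30 = (((2/3)*(-1)*(-1/2))*4)*30 = ((1/3)*4)*30 = (4/3)*30 = 40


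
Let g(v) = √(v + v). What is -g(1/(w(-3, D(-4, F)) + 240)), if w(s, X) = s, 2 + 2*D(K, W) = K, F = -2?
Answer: -√474/237 ≈ -0.091863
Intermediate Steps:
D(K, W) = -1 + K/2
g(v) = √2*√v (g(v) = √(2*v) = √2*√v)
-g(1/(w(-3, D(-4, F)) + 240)) = -√2*√(1/(-3 + 240)) = -√2*√(1/237) = -√2*√237/237 = -√474/237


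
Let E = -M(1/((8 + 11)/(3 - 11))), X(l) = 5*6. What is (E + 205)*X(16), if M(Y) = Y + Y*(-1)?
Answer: 6150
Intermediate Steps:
X(l) = 30
M(Y) = 0 (M(Y) = Y - Y = 0)
E = 0 (E = -1*0 = 0)
(E + 205)*X(16) = (0 + 205)*30 = 205*30 = 6150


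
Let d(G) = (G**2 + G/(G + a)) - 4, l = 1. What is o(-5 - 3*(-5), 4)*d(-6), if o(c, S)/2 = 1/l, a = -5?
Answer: 716/11 ≈ 65.091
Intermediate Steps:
o(c, S) = 2 (o(c, S) = 2/1 = 2*1 = 2)
d(G) = -4 + G**2 + G/(-5 + G) (d(G) = (G**2 + G/(G - 5)) - 4 = (G**2 + G/(-5 + G)) - 4 = -4 + G**2 + G/(-5 + G))
o(-5 - 3*(-5), 4)*d(-6) = 2*((20 + (-6)**3 - 5*(-6)**2 - 3*(-6))/(-5 - 6)) = 2*((20 - 216 - 5*36 + 18)/(-11)) = 2*(-(20 - 216 - 180 + 18)/11) = 2*(-1/11*(-358)) = 2*(358/11) = 716/11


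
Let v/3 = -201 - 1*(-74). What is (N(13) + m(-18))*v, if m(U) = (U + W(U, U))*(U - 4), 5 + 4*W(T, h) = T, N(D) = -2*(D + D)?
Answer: -358521/2 ≈ -1.7926e+5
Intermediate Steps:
N(D) = -4*D
W(T, h) = -5/4 + T/4
m(U) = (-4 + U)*(-5/4 + 5*U/4) (m(U) = (U + (-5/4 + U/4))*(U - 4) = (-5/4 + 5*U/4)*(-4 + U) = (-4 + U)*(-5/4 + 5*U/4))
v = -381 (v = 3*(-201 - 1*(-74)) = 3*(-201 + 74) = 3*(-127) = -381)
(N(13) + m(-18))*v = (-4*13 + (5 - 25/4*(-18) + (5/4)*(-18)²))*(-381) = (-52 + (5 + 225/2 + (5/4)*324))*(-381) = (-52 + (5 + 225/2 + 405))*(-381) = (-52 + 1045/2)*(-381) = (941/2)*(-381) = -358521/2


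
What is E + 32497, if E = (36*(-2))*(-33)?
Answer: 34873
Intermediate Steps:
E = 2376 (E = -72*(-33) = 2376)
E + 32497 = 2376 + 32497 = 34873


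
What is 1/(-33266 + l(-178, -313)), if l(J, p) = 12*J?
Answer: -1/35402 ≈ -2.8247e-5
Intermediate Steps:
1/(-33266 + l(-178, -313)) = 1/(-33266 + 12*(-178)) = 1/(-33266 - 2136) = 1/(-35402) = -1/35402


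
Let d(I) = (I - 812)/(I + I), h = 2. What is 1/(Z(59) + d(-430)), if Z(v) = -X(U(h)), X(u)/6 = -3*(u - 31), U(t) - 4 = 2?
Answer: -430/192879 ≈ -0.0022294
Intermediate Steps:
U(t) = 6 (U(t) = 4 + 2 = 6)
d(I) = (-812 + I)/(2*I) (d(I) = (-812 + I)/((2*I)) = (-812 + I)*(1/(2*I)) = (-812 + I)/(2*I))
X(u) = 558 - 18*u (X(u) = 6*(-3*(u - 31)) = 6*(-3*(-31 + u)) = 6*(93 - 3*u) = 558 - 18*u)
Z(v) = -450 (Z(v) = -(558 - 18*6) = -(558 - 108) = -1*450 = -450)
1/(Z(59) + d(-430)) = 1/(-450 + (½)*(-812 - 430)/(-430)) = 1/(-450 + (½)*(-1/430)*(-1242)) = 1/(-450 + 621/430) = 1/(-192879/430) = -430/192879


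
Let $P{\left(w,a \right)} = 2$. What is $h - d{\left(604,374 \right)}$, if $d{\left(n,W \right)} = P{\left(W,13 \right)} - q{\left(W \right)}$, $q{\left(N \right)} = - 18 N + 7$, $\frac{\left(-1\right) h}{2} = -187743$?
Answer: $368759$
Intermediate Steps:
$h = 375486$ ($h = \left(-2\right) \left(-187743\right) = 375486$)
$q{\left(N \right)} = 7 - 18 N$
$d{\left(n,W \right)} = -5 + 18 W$ ($d{\left(n,W \right)} = 2 - \left(7 - 18 W\right) = 2 + \left(-7 + 18 W\right) = -5 + 18 W$)
$h - d{\left(604,374 \right)} = 375486 - \left(-5 + 18 \cdot 374\right) = 375486 - \left(-5 + 6732\right) = 375486 - 6727 = 368759$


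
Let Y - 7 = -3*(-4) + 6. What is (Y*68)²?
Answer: 2890000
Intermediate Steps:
Y = 25 (Y = 7 + (-3*(-4) + 6) = 7 + (12 + 6) = 7 + 18 = 25)
(Y*68)² = (25*68)² = 1700² = 2890000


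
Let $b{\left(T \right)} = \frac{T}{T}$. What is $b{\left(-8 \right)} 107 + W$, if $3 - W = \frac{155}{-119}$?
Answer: $\frac{13245}{119} \approx 111.3$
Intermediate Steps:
$b{\left(T \right)} = 1$
$W = \frac{512}{119}$ ($W = 3 - \frac{155}{-119} = 3 - 155 \left(- \frac{1}{119}\right) = 3 - - \frac{155}{119} = 3 + \frac{155}{119} = \frac{512}{119} \approx 4.3025$)
$b{\left(-8 \right)} 107 + W = 1 \cdot 107 + \frac{512}{119} = 107 + \frac{512}{119} = \frac{13245}{119}$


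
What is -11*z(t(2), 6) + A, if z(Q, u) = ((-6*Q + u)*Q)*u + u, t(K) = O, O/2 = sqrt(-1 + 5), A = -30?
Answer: 4656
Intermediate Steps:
O = 4 (O = 2*sqrt(-1 + 5) = 2*sqrt(4) = 2*2 = 4)
t(K) = 4
z(Q, u) = u + Q*u*(u - 6*Q) (z(Q, u) = ((u - 6*Q)*Q)*u + u = (Q*(u - 6*Q))*u + u = Q*u*(u - 6*Q) + u = u + Q*u*(u - 6*Q))
-11*z(t(2), 6) + A = -66*(1 - 6*4**2 + 4*6) - 30 = -66*(1 - 6*16 + 24) - 30 = -66*(1 - 96 + 24) - 30 = -66*(-71) - 30 = -11*(-426) - 30 = 4686 - 30 = 4656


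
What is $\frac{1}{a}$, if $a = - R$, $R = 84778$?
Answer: $- \frac{1}{84778} \approx -1.1796 \cdot 10^{-5}$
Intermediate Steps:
$a = -84778$ ($a = \left(-1\right) 84778 = -84778$)
$\frac{1}{a} = \frac{1}{-84778} = - \frac{1}{84778}$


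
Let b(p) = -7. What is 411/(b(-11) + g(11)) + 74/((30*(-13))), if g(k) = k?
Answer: 79997/780 ≈ 102.56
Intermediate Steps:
411/(b(-11) + g(11)) + 74/((30*(-13))) = 411/(-7 + 11) + 74/((30*(-13))) = 411/4 + 74/(-390) = 411*(1/4) + 74*(-1/390) = 411/4 - 37/195 = 79997/780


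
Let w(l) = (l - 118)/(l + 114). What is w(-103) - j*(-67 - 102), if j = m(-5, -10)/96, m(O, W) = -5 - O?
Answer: -221/11 ≈ -20.091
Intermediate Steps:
w(l) = (-118 + l)/(114 + l)
j = 0 (j = (-5 - 1*(-5))/96 = (-5 + 5)*(1/96) = 0*(1/96) = 0)
w(-103) - j*(-67 - 102) = (-118 - 103)/(114 - 103) - 0*(-67 - 102) = -221/11 - 0*(-169) = (1/11)*(-221) - 1*0 = -221/11 + 0 = -221/11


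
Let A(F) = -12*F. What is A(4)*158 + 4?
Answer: -7580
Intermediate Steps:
A(4)*158 + 4 = -12*4*158 + 4 = -48*158 + 4 = -7584 + 4 = -7580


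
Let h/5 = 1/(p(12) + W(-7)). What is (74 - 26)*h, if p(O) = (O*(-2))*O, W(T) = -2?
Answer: -24/29 ≈ -0.82759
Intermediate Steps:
p(O) = -2*O² (p(O) = (-2*O)*O = -2*O²)
h = -1/58 (h = 5/(-2*12² - 2) = 5/(-2*144 - 2) = 5/(-288 - 2) = 5/(-290) = 5*(-1/290) = -1/58 ≈ -0.017241)
(74 - 26)*h = (74 - 26)*(-1/58) = 48*(-1/58) = -24/29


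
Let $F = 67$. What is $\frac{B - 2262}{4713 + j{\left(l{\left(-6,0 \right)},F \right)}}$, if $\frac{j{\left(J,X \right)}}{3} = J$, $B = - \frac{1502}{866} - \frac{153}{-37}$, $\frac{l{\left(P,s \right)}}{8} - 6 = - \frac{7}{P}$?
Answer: $- \frac{7240208}{15652517} \approx -0.46256$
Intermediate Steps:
$l{\left(P,s \right)} = 48 - \frac{56}{P}$ ($l{\left(P,s \right)} = 48 + 8 \left(- \frac{7}{P}\right) = 48 - \frac{56}{P}$)
$B = \frac{38462}{16021}$ ($B = \left(-1502\right) \frac{1}{866} - - \frac{153}{37} = - \frac{751}{433} + \frac{153}{37} = \frac{38462}{16021} \approx 2.4007$)
$j{\left(J,X \right)} = 3 J$
$\frac{B - 2262}{4713 + j{\left(l{\left(-6,0 \right)},F \right)}} = \frac{\frac{38462}{16021} - 2262}{4713 + 3 \left(48 - \frac{56}{-6}\right)} = - \frac{36201040}{16021 \left(4713 + 3 \left(48 - - \frac{28}{3}\right)\right)} = - \frac{36201040}{16021 \left(4713 + 3 \left(48 + \frac{28}{3}\right)\right)} = - \frac{36201040}{16021 \left(4713 + 3 \cdot \frac{172}{3}\right)} = - \frac{36201040}{16021 \left(4713 + 172\right)} = - \frac{36201040}{16021 \cdot 4885} = \left(- \frac{36201040}{16021}\right) \frac{1}{4885} = - \frac{7240208}{15652517}$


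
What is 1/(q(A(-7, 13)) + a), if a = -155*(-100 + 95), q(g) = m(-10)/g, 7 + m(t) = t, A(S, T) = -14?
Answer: 14/10867 ≈ 0.0012883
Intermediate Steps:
m(t) = -7 + t
q(g) = -17/g (q(g) = (-7 - 10)/g = -17/g)
a = 775 (a = -155*(-5) = 775)
1/(q(A(-7, 13)) + a) = 1/(-17/(-14) + 775) = 1/(-17*(-1/14) + 775) = 1/(17/14 + 775) = 1/(10867/14) = 14/10867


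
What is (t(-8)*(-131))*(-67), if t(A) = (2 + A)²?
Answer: 315972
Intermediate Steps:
(t(-8)*(-131))*(-67) = ((2 - 8)²*(-131))*(-67) = ((-6)²*(-131))*(-67) = (36*(-131))*(-67) = -4716*(-67) = 315972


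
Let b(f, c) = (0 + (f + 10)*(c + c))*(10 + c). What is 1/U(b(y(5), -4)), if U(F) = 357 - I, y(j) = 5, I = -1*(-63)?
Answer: 1/294 ≈ 0.0034014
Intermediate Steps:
I = 63
b(f, c) = 2*c*(10 + c)*(10 + f) (b(f, c) = (0 + (10 + f)*(2*c))*(10 + c) = (0 + 2*c*(10 + f))*(10 + c) = (2*c*(10 + f))*(10 + c) = 2*c*(10 + c)*(10 + f))
U(F) = 294 (U(F) = 357 - 1*63 = 357 - 63 = 294)
1/U(b(y(5), -4)) = 1/294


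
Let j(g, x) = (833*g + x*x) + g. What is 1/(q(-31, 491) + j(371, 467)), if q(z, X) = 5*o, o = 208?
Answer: 1/528543 ≈ 1.8920e-6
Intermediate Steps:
q(z, X) = 1040 (q(z, X) = 5*208 = 1040)
j(g, x) = x² + 834*g (j(g, x) = (833*g + x²) + g = (x² + 833*g) + g = x² + 834*g)
1/(q(-31, 491) + j(371, 467)) = 1/(1040 + (467² + 834*371)) = 1/(1040 + (218089 + 309414)) = 1/(1040 + 527503) = 1/528543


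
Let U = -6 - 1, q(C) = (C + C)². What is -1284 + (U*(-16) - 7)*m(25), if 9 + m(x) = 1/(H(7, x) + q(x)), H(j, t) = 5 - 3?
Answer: -1858951/834 ≈ -2229.0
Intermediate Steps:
H(j, t) = 2
q(C) = 4*C² (q(C) = (2*C)² = 4*C²)
U = -7
m(x) = -9 + 1/(2 + 4*x²)
-1284 + (U*(-16) - 7)*m(25) = -1284 + (-7*(-16) - 7)*((-17 - 36*25²)/(2*(1 + 2*25²))) = -1284 + (112 - 7)*((-17 - 36*625)/(2*(1 + 2*625))) = -1284 + 105*((-17 - 22500)/(2*(1 + 1250))) = -1284 + 105*((½)*(-22517)/1251) = -1284 + 105*((½)*(1/1251)*(-22517)) = -1284 + 105*(-22517/2502) = -1284 - 788095/834 = -1858951/834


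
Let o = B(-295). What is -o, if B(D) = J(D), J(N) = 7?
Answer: -7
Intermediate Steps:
B(D) = 7
o = 7
-o = -1*7 = -7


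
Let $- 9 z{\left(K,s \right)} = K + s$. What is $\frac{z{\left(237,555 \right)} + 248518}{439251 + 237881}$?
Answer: $\frac{124215}{338566} \approx 0.36689$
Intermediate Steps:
$z{\left(K,s \right)} = - \frac{K}{9} - \frac{s}{9}$ ($z{\left(K,s \right)} = - \frac{K + s}{9} = - \frac{K}{9} - \frac{s}{9}$)
$\frac{z{\left(237,555 \right)} + 248518}{439251 + 237881} = \frac{\left(\left(- \frac{1}{9}\right) 237 - \frac{185}{3}\right) + 248518}{439251 + 237881} = \frac{\left(- \frac{79}{3} - \frac{185}{3}\right) + 248518}{677132} = \left(-88 + 248518\right) \frac{1}{677132} = 248430 \cdot \frac{1}{677132} = \frac{124215}{338566}$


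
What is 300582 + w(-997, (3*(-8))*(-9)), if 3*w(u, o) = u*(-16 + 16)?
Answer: 300582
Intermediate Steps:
w(u, o) = 0 (w(u, o) = (u*(-16 + 16))/3 = (u*0)/3 = (1/3)*0 = 0)
300582 + w(-997, (3*(-8))*(-9)) = 300582 + 0 = 300582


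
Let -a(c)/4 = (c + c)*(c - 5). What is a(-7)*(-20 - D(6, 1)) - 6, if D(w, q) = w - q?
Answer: 16794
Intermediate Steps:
a(c) = -8*c*(-5 + c) (a(c) = -4*(c + c)*(c - 5) = -4*2*c*(-5 + c) = -8*c*(-5 + c))
a(-7)*(-20 - D(6, 1)) - 6 = (8*(-7)*(5 - 1*(-7)))*(-20 - (6 - 1*1)) - 6 = (8*(-7)*(5 + 7))*(-20 - (6 - 1)) - 6 = (8*(-7)*12)*(-20 - 1*5) - 6 = -672*(-20 - 5) - 6 = -672*(-25) - 6 = 16800 - 6 = 16794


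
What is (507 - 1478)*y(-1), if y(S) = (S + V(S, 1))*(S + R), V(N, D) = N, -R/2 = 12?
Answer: -48550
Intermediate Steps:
R = -24 (R = -2*12 = -24)
y(S) = 2*S*(-24 + S) (y(S) = (S + S)*(S - 24) = (2*S)*(-24 + S) = 2*S*(-24 + S))
(507 - 1478)*y(-1) = (507 - 1478)*(2*(-1)*(-24 - 1)) = -1942*(-1)*(-25) = -971*50 = -48550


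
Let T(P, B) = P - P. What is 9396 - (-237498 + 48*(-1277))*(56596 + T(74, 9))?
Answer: 16910554620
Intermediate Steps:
T(P, B) = 0
9396 - (-237498 + 48*(-1277))*(56596 + T(74, 9)) = 9396 - (-237498 + 48*(-1277))*(56596 + 0) = 9396 - (-237498 - 61296)*56596 = 9396 - (-298794)*56596 = 9396 - 1*(-16910545224) = 9396 + 16910545224 = 16910554620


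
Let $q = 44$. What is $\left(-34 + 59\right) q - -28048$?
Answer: $29148$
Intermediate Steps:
$\left(-34 + 59\right) q - -28048 = \left(-34 + 59\right) 44 - -28048 = 25 \cdot 44 + 28048 = 1100 + 28048 = 29148$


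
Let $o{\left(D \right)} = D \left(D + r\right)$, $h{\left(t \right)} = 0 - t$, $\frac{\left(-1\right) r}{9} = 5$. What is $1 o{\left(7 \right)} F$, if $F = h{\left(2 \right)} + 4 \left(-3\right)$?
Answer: $3724$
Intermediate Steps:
$r = -45$ ($r = \left(-9\right) 5 = -45$)
$h{\left(t \right)} = - t$
$F = -14$ ($F = \left(-1\right) 2 + 4 \left(-3\right) = -2 - 12 = -14$)
$o{\left(D \right)} = D \left(-45 + D\right)$ ($o{\left(D \right)} = D \left(D - 45\right) = D \left(-45 + D\right)$)
$1 o{\left(7 \right)} F = 1 \cdot 7 \left(-45 + 7\right) \left(-14\right) = 1 \cdot 7 \left(-38\right) \left(-14\right) = 1 \left(-266\right) \left(-14\right) = \left(-266\right) \left(-14\right) = 3724$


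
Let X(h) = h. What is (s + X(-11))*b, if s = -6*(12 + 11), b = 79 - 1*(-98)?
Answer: -26373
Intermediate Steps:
b = 177 (b = 79 + 98 = 177)
s = -138 (s = -6*23 = -138)
(s + X(-11))*b = (-138 - 11)*177 = -149*177 = -26373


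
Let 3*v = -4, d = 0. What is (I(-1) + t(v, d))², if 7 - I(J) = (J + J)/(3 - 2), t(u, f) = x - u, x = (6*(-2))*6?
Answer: 34225/9 ≈ 3802.8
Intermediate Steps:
v = -4/3 (v = (⅓)*(-4) = -4/3 ≈ -1.3333)
x = -72 (x = -12*6 = -72)
t(u, f) = -72 - u
I(J) = 7 - 2*J (I(J) = 7 - (J + J)/(3 - 2) = 7 - 2*J/1 = 7 - 2*J)
(I(-1) + t(v, d))² = ((7 - 2*(-1)) + (-72 - 1*(-4/3)))² = ((7 + 2) + (-72 + 4/3))² = (9 - 212/3)² = (-185/3)² = 34225/9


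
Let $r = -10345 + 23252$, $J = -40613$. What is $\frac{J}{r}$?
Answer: $- \frac{40613}{12907} \approx -3.1466$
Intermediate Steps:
$r = 12907$
$\frac{J}{r} = - \frac{40613}{12907}$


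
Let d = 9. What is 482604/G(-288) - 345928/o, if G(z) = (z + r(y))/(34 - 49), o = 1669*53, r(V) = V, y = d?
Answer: 71138779612/2742167 ≈ 25943.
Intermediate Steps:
y = 9
o = 88457
G(z) = -⅗ - z/15 (G(z) = (z + 9)/(34 - 49) = (9 + z)/(-15) = (9 + z)*(-1/15) = -⅗ - z/15)
482604/G(-288) - 345928/o = 482604/(-⅗ - 1/15*(-288)) - 345928/88457 = 482604/(-⅗ + 96/5) - 345928*1/88457 = 482604/(93/5) - 345928/88457 = 482604*(5/93) - 345928/88457 = 804340/31 - 345928/88457 = 71138779612/2742167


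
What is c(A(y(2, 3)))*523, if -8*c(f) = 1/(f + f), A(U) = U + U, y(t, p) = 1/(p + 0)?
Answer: -1569/32 ≈ -49.031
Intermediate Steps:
y(t, p) = 1/p
A(U) = 2*U
c(f) = -1/(16*f) (c(f) = -1/(8*(f + f)) = -1/(2*f)/8 = -1/(16*f))
c(A(y(2, 3)))*523 = -1/(16*(2/3))*523 = -1/(16*(2*(⅓)))*523 = -1/(16*⅔)*523 = -1/16*3/2*523 = -3/32*523 = -1569/32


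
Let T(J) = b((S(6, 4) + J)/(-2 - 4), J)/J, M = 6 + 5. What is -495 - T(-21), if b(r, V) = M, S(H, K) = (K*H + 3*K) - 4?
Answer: -10384/21 ≈ -494.48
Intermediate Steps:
S(H, K) = -4 + 3*K + H*K (S(H, K) = (H*K + 3*K) - 4 = (3*K + H*K) - 4 = -4 + 3*K + H*K)
M = 11
b(r, V) = 11
T(J) = 11/J
-495 - T(-21) = -495 - 11/(-21) = -495 - 11*(-1)/21 = -495 - 1*(-11/21) = -495 + 11/21 = -10384/21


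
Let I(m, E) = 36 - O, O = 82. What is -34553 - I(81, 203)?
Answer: -34507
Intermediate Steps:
I(m, E) = -46 (I(m, E) = 36 - 1*82 = 36 - 82 = -46)
-34553 - I(81, 203) = -34553 - 1*(-46) = -34553 + 46 = -34507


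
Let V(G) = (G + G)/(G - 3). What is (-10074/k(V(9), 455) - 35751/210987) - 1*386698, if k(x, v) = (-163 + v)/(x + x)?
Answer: -1600626686/4137 ≈ -3.8691e+5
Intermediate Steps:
V(G) = 2*G/(-3 + G) (V(G) = (2*G)/(-3 + G) = 2*G/(-3 + G))
k(x, v) = (-163 + v)/(2*x) (k(x, v) = (-163 + v)/((2*x)) = (-163 + v)*(1/(2*x)) = (-163 + v)/(2*x))
(-10074/k(V(9), 455) - 35751/210987) - 1*386698 = (-10074*36/((-163 + 455)*(-3 + 9)) - 35751/210987) - 1*386698 = (-10074/((1/2)*292/(2*9/6)) - 35751*1/210987) - 386698 = (-10074/((1/2)*292/(2*9*(1/6))) - 701/4137) - 386698 = (-10074/((1/2)*292/3) - 701/4137) - 386698 = (-10074/((1/2)*(1/3)*292) - 701/4137) - 386698 = (-10074/146/3 - 701/4137) - 386698 = (-10074*3/146 - 701/4137) - 386698 = (-207 - 701/4137) - 386698 = -857060/4137 - 386698 = -1600626686/4137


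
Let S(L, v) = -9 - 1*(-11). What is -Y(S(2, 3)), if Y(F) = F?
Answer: -2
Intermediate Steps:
S(L, v) = 2 (S(L, v) = -9 + 11 = 2)
-Y(S(2, 3)) = -1*2 = -2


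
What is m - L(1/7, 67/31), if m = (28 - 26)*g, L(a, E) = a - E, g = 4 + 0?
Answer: 2174/217 ≈ 10.018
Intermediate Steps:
g = 4
m = 8 (m = (28 - 26)*4 = 2*4 = 8)
m - L(1/7, 67/31) = 8 - (1/7 - 67/31) = 8 - 1*(-438/217) = 8 + 438/217 = 2174/217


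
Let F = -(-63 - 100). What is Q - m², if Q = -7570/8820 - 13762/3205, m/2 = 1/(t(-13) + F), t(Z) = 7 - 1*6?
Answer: -48966485783/9503735220 ≈ -5.1523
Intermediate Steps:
t(Z) = 1 (t(Z) = 7 - 6 = 1)
F = 163 (F = -1*(-163) = 163)
m = 1/82 (m = 2/(1 + 163) = 2/164 = 2*(1/164) = 1/82 ≈ 0.012195)
Q = -14564269/2826810 (Q = -7570*1/8820 - 13762*1/3205 = -757/882 - 13762/3205 = -14564269/2826810 ≈ -5.1522)
Q - m² = -14564269/2826810 - (1/82)² = -14564269/2826810 - 1*1/6724 = -14564269/2826810 - 1/6724 = -48966485783/9503735220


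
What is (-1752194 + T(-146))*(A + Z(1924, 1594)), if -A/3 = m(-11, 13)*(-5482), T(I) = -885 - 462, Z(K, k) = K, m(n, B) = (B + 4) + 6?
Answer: -666664724462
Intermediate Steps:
m(n, B) = 10 + B (m(n, B) = (4 + B) + 6 = 10 + B)
T(I) = -1347
A = 378258 (A = -3*(10 + 13)*(-5482) = -69*(-5482) = -3*(-126086) = 378258)
(-1752194 + T(-146))*(A + Z(1924, 1594)) = (-1752194 - 1347)*(378258 + 1924) = -1753541*380182 = -666664724462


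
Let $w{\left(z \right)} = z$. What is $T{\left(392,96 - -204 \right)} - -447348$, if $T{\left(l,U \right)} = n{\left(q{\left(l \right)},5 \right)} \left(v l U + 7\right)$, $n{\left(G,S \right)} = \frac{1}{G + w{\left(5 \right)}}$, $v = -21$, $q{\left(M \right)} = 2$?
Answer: $94549$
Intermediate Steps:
$n{\left(G,S \right)} = \frac{1}{5 + G}$ ($n{\left(G,S \right)} = \frac{1}{G + 5} = \frac{1}{5 + G}$)
$T{\left(l,U \right)} = 1 - 3 U l$ ($T{\left(l,U \right)} = \frac{- 21 l U + 7}{5 + 2} = \frac{- 21 U l + 7}{7} = \frac{7 - 21 U l}{7} = 1 - 3 U l$)
$T{\left(392,96 - -204 \right)} - -447348 = \left(1 - 3 \left(96 - -204\right) 392\right) - -447348 = \left(1 - 3 \left(96 + 204\right) 392\right) + 447348 = \left(1 - 900 \cdot 392\right) + 447348 = \left(1 - 352800\right) + 447348 = -352799 + 447348 = 94549$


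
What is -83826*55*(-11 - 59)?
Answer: 322730100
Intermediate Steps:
-83826*55*(-11 - 59) = -83826*55*(-70) = -83826/(1/(-3850)) = -83826/(-1/3850) = -83826*(-3850) = 322730100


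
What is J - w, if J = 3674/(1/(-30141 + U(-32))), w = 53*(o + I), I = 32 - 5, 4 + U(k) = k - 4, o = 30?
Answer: -110888015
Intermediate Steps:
U(k) = -8 + k (U(k) = -4 + (k - 4) = -4 + (-4 + k) = -8 + k)
I = 27
w = 3021 (w = 53*(30 + 27) = 53*57 = 3021)
J = -110884994 (J = 3674/(1/(-30141 + (-8 - 32))) = 3674/(1/(-30141 - 40)) = 3674/(1/(-30181)) = 3674/(-1/30181) = 3674*(-30181) = -110884994)
J - w = -110884994 - 1*3021 = -110884994 - 3021 = -110888015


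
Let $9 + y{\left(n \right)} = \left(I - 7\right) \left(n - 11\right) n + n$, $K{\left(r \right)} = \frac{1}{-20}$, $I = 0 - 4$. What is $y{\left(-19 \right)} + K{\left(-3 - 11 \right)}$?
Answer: $- \frac{125961}{20} \approx -6298.0$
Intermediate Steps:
$I = -4$ ($I = 0 - 4 = -4$)
$K{\left(r \right)} = - \frac{1}{20}$
$y{\left(n \right)} = -9 + n + n \left(121 - 11 n\right)$ ($y{\left(n \right)} = -9 + \left(\left(-4 - 7\right) \left(n - 11\right) n + n\right) = -9 + \left(- 11 \left(-11 + n\right) n + n\right) = -9 + \left(\left(121 - 11 n\right) n + n\right) = -9 + \left(n \left(121 - 11 n\right) + n\right) = -9 + \left(n + n \left(121 - 11 n\right)\right) = -9 + n + n \left(121 - 11 n\right)$)
$y{\left(-19 \right)} + K{\left(-3 - 11 \right)} = \left(-9 - 11 \left(-19\right)^{2} + 122 \left(-19\right)\right) - \frac{1}{20} = \left(-9 - 3971 - 2318\right) - \frac{1}{20} = -6298 - \frac{1}{20} = - \frac{125961}{20}$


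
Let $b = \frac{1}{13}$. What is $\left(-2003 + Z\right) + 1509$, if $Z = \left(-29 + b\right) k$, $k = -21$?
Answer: $\frac{1474}{13} \approx 113.38$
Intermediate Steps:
$b = \frac{1}{13} \approx 0.076923$
$Z = \frac{7896}{13}$ ($Z = \left(-29 + \frac{1}{13}\right) \left(-21\right) = \left(- \frac{376}{13}\right) \left(-21\right) = \frac{7896}{13} \approx 607.38$)
$\left(-2003 + Z\right) + 1509 = \left(-2003 + \frac{7896}{13}\right) + 1509 = - \frac{18143}{13} + 1509 = \frac{1474}{13}$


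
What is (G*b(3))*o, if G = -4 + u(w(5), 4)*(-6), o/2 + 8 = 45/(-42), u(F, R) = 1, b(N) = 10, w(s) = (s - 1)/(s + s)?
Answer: 12700/7 ≈ 1814.3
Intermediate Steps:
w(s) = (-1 + s)/(2*s) (w(s) = (-1 + s)/((2*s)) = (-1 + s)*(1/(2*s)) = (-1 + s)/(2*s))
o = -127/7 (o = -16 + 2*(45/(-42)) = -16 + 2*(45*(-1/42)) = -16 + 2*(-15/14) = -16 - 15/7 = -127/7 ≈ -18.143)
G = -10 (G = -4 + 1*(-6) = -4 - 6 = -10)
(G*b(3))*o = -10*10*(-127/7) = -100*(-127/7) = 12700/7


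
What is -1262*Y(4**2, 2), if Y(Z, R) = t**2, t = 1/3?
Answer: -1262/9 ≈ -140.22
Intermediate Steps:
t = 1/3 ≈ 0.33333
Y(Z, R) = 1/9 (Y(Z, R) = (1/3)**2 = 1/9)
-1262*Y(4**2, 2) = -1262*1/9 = -1262/9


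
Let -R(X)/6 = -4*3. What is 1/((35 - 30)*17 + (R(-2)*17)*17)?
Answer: 1/20893 ≈ 4.7863e-5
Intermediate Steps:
R(X) = 72 (R(X) = -(-24)*3 = -6*(-12) = 72)
1/((35 - 30)*17 + (R(-2)*17)*17) = 1/((35 - 30)*17 + (72*17)*17) = 1/(5*17 + 1224*17) = 1/(85 + 20808) = 1/20893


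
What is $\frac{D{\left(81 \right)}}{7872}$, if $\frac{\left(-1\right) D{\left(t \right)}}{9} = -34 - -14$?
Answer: $\frac{15}{656} \approx 0.022866$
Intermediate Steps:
$D{\left(t \right)} = 180$ ($D{\left(t \right)} = - 9 \left(-34 - -14\right) = - 9 \left(-34 + 14\right) = \left(-9\right) \left(-20\right) = 180$)
$\frac{D{\left(81 \right)}}{7872} = \frac{180}{7872} = 180 \cdot \frac{1}{7872} = \frac{15}{656}$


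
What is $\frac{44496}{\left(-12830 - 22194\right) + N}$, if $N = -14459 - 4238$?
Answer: $- \frac{4944}{5969} \approx -0.82828$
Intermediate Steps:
$N = -18697$ ($N = -14459 - 4238 = -18697$)
$\frac{44496}{\left(-12830 - 22194\right) + N} = \frac{44496}{\left(-12830 - 22194\right) - 18697} = \frac{44496}{-35024 - 18697} = \frac{44496}{-53721} = 44496 \left(- \frac{1}{53721}\right) = - \frac{4944}{5969}$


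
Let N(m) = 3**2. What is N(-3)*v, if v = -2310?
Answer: -20790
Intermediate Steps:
N(m) = 9
N(-3)*v = 9*(-2310) = -20790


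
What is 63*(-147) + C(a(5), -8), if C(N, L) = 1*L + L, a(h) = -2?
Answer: -9277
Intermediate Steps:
C(N, L) = 2*L (C(N, L) = L + L = 2*L)
63*(-147) + C(a(5), -8) = 63*(-147) + 2*(-8) = -9261 - 16 = -9277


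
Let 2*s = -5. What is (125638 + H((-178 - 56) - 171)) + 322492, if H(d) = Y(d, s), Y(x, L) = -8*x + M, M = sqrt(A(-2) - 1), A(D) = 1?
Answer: 451370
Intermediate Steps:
M = 0 (M = sqrt(1 - 1) = sqrt(0) = 0)
s = -5/2 (s = (1/2)*(-5) = -5/2 ≈ -2.5000)
Y(x, L) = -8*x (Y(x, L) = -8*x + 0 = -8*x)
H(d) = -8*d
(125638 + H((-178 - 56) - 171)) + 322492 = (125638 - 8*((-178 - 56) - 171)) + 322492 = (125638 - 8*(-234 - 171)) + 322492 = (125638 - 8*(-405)) + 322492 = (125638 + 3240) + 322492 = 128878 + 322492 = 451370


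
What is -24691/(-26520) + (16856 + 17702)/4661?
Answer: 1031562911/123609720 ≈ 8.3453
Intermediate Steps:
-24691/(-26520) + (16856 + 17702)/4661 = -24691*(-1/26520) + 34558*(1/4661) = 24691/26520 + 34558/4661 = 1031562911/123609720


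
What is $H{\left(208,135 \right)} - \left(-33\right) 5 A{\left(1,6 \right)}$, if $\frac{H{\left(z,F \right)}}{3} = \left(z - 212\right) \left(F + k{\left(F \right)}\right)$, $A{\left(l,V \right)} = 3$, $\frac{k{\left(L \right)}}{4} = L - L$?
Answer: $-1125$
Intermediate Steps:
$k{\left(L \right)} = 0$ ($k{\left(L \right)} = 4 \left(L - L\right) = 4 \cdot 0 = 0$)
$H{\left(z,F \right)} = 3 F \left(-212 + z\right)$ ($H{\left(z,F \right)} = 3 \left(z - 212\right) \left(F + 0\right) = 3 \left(-212 + z\right) F = 3 F \left(-212 + z\right)$)
$H{\left(208,135 \right)} - \left(-33\right) 5 A{\left(1,6 \right)} = 3 \cdot 135 \left(-212 + 208\right) - \left(-33\right) 5 \cdot 3 = 3 \cdot 135 \left(-4\right) - \left(-165\right) 3 = -1620 - -495 = -1620 + 495 = -1125$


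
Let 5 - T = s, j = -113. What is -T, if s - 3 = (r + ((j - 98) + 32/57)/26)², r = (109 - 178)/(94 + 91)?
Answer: 5238248519089/75169188900 ≈ 69.686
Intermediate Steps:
r = -69/185 ≈ -0.37297
s = 5614094463589/75169188900 (s = 3 + (-69/185 + ((-113 - 98) + 32/57)/26)² = 3 + (-69/185 + (-211 + 32*(1/57))*(1/26))² = 3 + (-69/185 + (-211 + 32/57)*(1/26))² = 3 + (-69/185 - 11995/57*1/26)² = 3 + (-69/185 - 11995/1482)² = 3 + (-2321333/274170)² = 3 + 5388586896889/75169188900 = 5614094463589/75169188900 ≈ 74.686)
T = -5238248519089/75169188900 (T = 5 - 1*5614094463589/75169188900 = 5 - 5614094463589/75169188900 = -5238248519089/75169188900 ≈ -69.686)
-T = -1*(-5238248519089/75169188900) = 5238248519089/75169188900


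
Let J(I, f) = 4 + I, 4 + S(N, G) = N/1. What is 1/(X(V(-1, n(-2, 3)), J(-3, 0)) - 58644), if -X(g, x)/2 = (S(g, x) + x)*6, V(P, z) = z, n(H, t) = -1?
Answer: -1/58596 ≈ -1.7066e-5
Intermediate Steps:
S(N, G) = -4 + N (S(N, G) = -4 + N/1 = -4 + N*1 = -4 + N)
X(g, x) = 48 - 12*g - 12*x (X(g, x) = -2*((-4 + g) + x)*6 = -2*(-4 + g + x)*6 = -2*(-24 + 6*g + 6*x) = 48 - 12*g - 12*x)
1/(X(V(-1, n(-2, 3)), J(-3, 0)) - 58644) = 1/((48 - 12*(-1) - 12*(4 - 3)) - 58644) = 1/((48 + 12 - 12*1) - 58644) = 1/((48 + 12 - 12) - 58644) = 1/(48 - 58644) = 1/(-58596) = -1/58596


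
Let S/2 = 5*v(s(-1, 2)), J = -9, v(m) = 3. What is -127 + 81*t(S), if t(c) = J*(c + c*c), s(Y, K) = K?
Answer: -678097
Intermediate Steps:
S = 30 (S = 2*(5*3) = 2*15 = 30)
t(c) = -9*c - 9*c² (t(c) = -9*(c + c*c) = -9*(c + c²) = -9*c - 9*c²)
-127 + 81*t(S) = -127 + 81*(-9*30*(1 + 30)) = -127 + 81*(-9*30*31) = -127 + 81*(-8370) = -127 - 677970 = -678097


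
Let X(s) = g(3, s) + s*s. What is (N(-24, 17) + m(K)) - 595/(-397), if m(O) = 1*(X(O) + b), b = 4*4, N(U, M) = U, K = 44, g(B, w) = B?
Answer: 767202/397 ≈ 1932.5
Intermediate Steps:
b = 16
X(s) = 3 + s² (X(s) = 3 + s*s = 3 + s²)
m(O) = 19 + O² (m(O) = 1*((3 + O²) + 16) = 1*(19 + O²) = 19 + O²)
(N(-24, 17) + m(K)) - 595/(-397) = (-24 + (19 + 44²)) - 595/(-397) = (-24 + (19 + 1936)) - 595*(-1/397) = (-24 + 1955) + 595/397 = 1931 + 595/397 = 767202/397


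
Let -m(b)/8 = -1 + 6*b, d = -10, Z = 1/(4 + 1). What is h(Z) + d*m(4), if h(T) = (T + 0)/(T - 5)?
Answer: 44159/24 ≈ 1840.0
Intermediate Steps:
Z = 1/5 ≈ 0.20000
h(T) = T/(-5 + T)
m(b) = 8 - 48*b (m(b) = -8*(-1 + 6*b) = 8 - 48*b)
h(Z) + d*m(4) = 1/(5*(-5 + 1/5)) - 10*(8 - 48*4) = 1/(5*(-24/5)) - 10*(8 - 192) = (1/5)*(-5/24) - 10*(-184) = -1/24 + 1840 = 44159/24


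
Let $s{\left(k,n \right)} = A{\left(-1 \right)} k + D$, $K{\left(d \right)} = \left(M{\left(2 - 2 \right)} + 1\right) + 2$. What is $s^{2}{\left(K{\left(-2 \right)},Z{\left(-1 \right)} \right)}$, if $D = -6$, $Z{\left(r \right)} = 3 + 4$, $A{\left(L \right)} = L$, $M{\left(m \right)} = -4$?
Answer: $25$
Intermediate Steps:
$Z{\left(r \right)} = 7$
$K{\left(d \right)} = -1$ ($K{\left(d \right)} = \left(-4 + 1\right) + 2 = -3 + 2 = -1$)
$s{\left(k,n \right)} = -6 - k$ ($s{\left(k,n \right)} = - k - 6 = -6 - k$)
$s^{2}{\left(K{\left(-2 \right)},Z{\left(-1 \right)} \right)} = \left(-6 - -1\right)^{2} = \left(-6 + 1\right)^{2} = \left(-5\right)^{2} = 25$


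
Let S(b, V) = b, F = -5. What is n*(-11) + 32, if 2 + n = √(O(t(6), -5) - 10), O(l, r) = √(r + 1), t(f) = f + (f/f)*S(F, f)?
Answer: 54 - 11*√(-10 + 2*I) ≈ 50.539 - 34.957*I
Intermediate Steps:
t(f) = -5 + f (t(f) = f + (f/f)*(-5) = f + 1*(-5) = f - 5 = -5 + f)
O(l, r) = √(1 + r)
n = -2 + √(-10 + 2*I) (n = -2 + √(√(1 - 5) - 10) = -2 + √(√(-4) - 10) = -2 + √(2*I - 10) = -2 + √(-10 + 2*I) ≈ -1.6853 + 3.1779*I)
n*(-11) + 32 = (-2 + √(-10 + 2*I))*(-11) + 32 = (22 - 11*√(-10 + 2*I)) + 32 = 54 - 11*√(-10 + 2*I)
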